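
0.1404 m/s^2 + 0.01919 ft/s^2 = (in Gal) 14.62. Check: 0.1404 m/s^2 is already in m/s^2. 1 ft/s^2 = 0.3048 m/s^2, so 0.01919 ft/s^2 = 0.01919 * 0.3048 = 0.005849112 m/s^2. Sum: 0.1404 + 0.005849112 = 0.14624911 m/s^2. 1 Gal = 0.01 m/s^2, so 0.14624911 m/s^2 = 0.14624911 / 0.01 = 14.624911 Gal ≈ 14.62 Gal (4 s.f.).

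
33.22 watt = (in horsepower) 33.22 watt = 33.22 W. 1 horsepower = 745.69987 W, so 33.22 W = 33.22 / 745.69987 = 0.044548754 horsepower ≈ 0.04455 horsepower (4 s.f.). Final answer: 0.04455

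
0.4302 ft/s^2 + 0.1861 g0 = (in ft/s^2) 1 ft/s^2 = 0.3048 m/s^2, so 0.4302 ft/s^2 = 0.4302 * 0.3048 = 0.13112496 m/s^2. 1 g0 = 9.80665 m/s^2, so 0.1861 g0 = 0.1861 * 9.80665 = 1.8250176 m/s^2. Sum: 0.13112496 + 1.8250176 = 1.9561425 m/s^2. 1 ft/s^2 = 0.3048 m/s^2, so 1.9561425 m/s^2 = 1.9561425 / 0.3048 = 6.4177904 ft/s^2 ≈ 6.418 ft/s^2 (4 s.f.). Final answer: 6.418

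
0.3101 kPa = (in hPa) 3.101. Check: 1 kPa = 1000 Pa, so 0.3101 kPa = 0.3101 * 1000 = 310.1 Pa. 1 hPa = 100 Pa, so 310.1 Pa = 310.1 / 100 = 3.101 hPa.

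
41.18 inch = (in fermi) 1 inch = 0.0254 m, so 41.18 inch = 41.18 * 0.0254 = 1.045972 m. 1 fermi = 1e-15 m, so 1.045972 m = 1.045972 / 1e-15 = 1.045972e+15 fermi ≈ 1.046e+15 fermi (4 s.f.). Final answer: 1.046e+15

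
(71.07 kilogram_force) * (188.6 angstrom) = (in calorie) 1 kilogram_force = 9.80665 N, so 71.07 kilogram_force = 71.07 * 9.80665 = 696.95862 N. 1 angstrom = 1e-10 m, so 188.6 angstrom = 188.6 * 1e-10 = 1.886e-08 m. Combine: 696.95862 N * 1.886e-08 m = 1.3144639e-05 J. 1 calorie = 4.184 J, so 1.3144639e-05 J = 1.3144639e-05 / 4.184 = 3.1416442e-06 calorie ≈ 3.142e-06 calorie (4 s.f.). Final answer: 3.142e-06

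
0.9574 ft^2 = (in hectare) 8.895e-06. Check: 1 ft^2 = 0.09290304 m^2, so 0.9574 ft^2 = 0.9574 * 0.09290304 = 0.08894537 m^2. 1 hectare = 10000 m^2, so 0.08894537 m^2 = 0.08894537 / 10000 = 8.894537e-06 hectare ≈ 8.895e-06 hectare (4 s.f.).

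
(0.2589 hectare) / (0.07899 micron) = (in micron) 1 hectare = 10000 m^2, so 0.2589 hectare = 0.2589 * 10000 = 2589 m^2. 1 micron = 1e-06 m, so 0.07899 micron = 0.07899 * 1e-06 = 7.899e-08 m. Combine: 2589 m^2 / 7.899e-08 m = 3.2776301e+10 m. 1 micron = 1e-06 m, so 3.2776301e+10 m = 3.2776301e+10 / 1e-06 = 3.2776301e+16 micron ≈ 3.278e+16 micron (4 s.f.). Final answer: 3.278e+16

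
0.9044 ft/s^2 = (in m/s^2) 0.2757. Check: 1 ft/s^2 = 0.3048 m/s^2, so 0.9044 ft/s^2 = 0.9044 * 0.3048 = 0.27566112 m/s^2. Result: 0.27566112 m/s^2 ≈ 0.2757 m/s^2 (4 s.f.).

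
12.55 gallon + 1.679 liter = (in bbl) 0.3094. Check: 1 gallon = 0.0037854118 m^3, so 12.55 gallon = 12.55 * 0.0037854118 = 0.047506918 m^3. 1 liter = 0.001 m^3, so 1.679 liter = 1.679 * 0.001 = 0.001679 m^3. Sum: 0.047506918 + 0.001679 = 0.049185918 m^3. 1 bbl = 0.15898729 m^3, so 0.049185918 m^3 = 0.049185918 / 0.15898729 = 0.30937012 bbl ≈ 0.3094 bbl (4 s.f.).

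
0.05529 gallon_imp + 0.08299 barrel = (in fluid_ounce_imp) 473.2. Check: 1 gallon_imp = 0.00454609 m^3, so 0.05529 gallon_imp = 0.05529 * 0.00454609 = 0.00025135332 m^3. 1 barrel = 0.15898729 m^3, so 0.08299 barrel = 0.08299 * 0.15898729 = 0.013194356 m^3. Sum: 0.00025135332 + 0.013194356 = 0.013445709 m^3. 1 fluid_ounce_imp = 2.8413063e-05 m^3, so 0.013445709 m^3 = 0.013445709 / 2.8413063e-05 = 473.2228 fluid_ounce_imp ≈ 473.2 fluid_ounce_imp (4 s.f.).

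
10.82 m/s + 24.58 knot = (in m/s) 10.82 m/s is already in m/s. 1 knot = 0.51444444 m/s, so 24.58 knot = 24.58 * 0.51444444 = 12.645044 m/s. Sum: 10.82 + 12.645044 = 23.465044 m/s. Result: 23.465044 m/s ≈ 23.47 m/s (4 s.f.). Final answer: 23.47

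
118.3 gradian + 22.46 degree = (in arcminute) 7736. Check: 1 gradian = 0.015707963 rad, so 118.3 gradian = 118.3 * 0.015707963 = 1.8582521 rad. 1 degree = 0.017453293 rad, so 22.46 degree = 22.46 * 0.017453293 = 0.39200095 rad. Sum: 1.8582521 + 0.39200095 = 2.250253 rad. 1 arcminute = 0.00029088821 rad, so 2.250253 rad = 2.250253 / 0.00029088821 = 7735.8 arcminute ≈ 7736 arcminute (4 s.f.).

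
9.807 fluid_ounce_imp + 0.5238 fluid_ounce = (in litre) 0.2941. Check: 1 fluid_ounce_imp = 2.8413063e-05 m^3, so 9.807 fluid_ounce_imp = 9.807 * 2.8413063e-05 = 0.0002786469 m^3. 1 fluid_ounce = 2.957353e-05 m^3, so 0.5238 fluid_ounce = 0.5238 * 2.957353e-05 = 1.5490615e-05 m^3. Sum: 0.0002786469 + 1.5490615e-05 = 0.00029413752 m^3. 1 litre = 0.001 m^3, so 0.00029413752 m^3 = 0.00029413752 / 0.001 = 0.29413752 litre ≈ 0.2941 litre (4 s.f.).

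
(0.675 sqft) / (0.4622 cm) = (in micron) 1 sqft = 0.09290304 m^2, so 0.675 sqft = 0.675 * 0.09290304 = 0.062709552 m^2. 1 cm = 0.01 m, so 0.4622 cm = 0.4622 * 0.01 = 0.004622 m. Combine: 0.062709552 m^2 / 0.004622 m = 13.567623 m. 1 micron = 1e-06 m, so 13.567623 m = 13.567623 / 1e-06 = 13567623 micron ≈ 1.357e+07 micron (4 s.f.). Final answer: 1.357e+07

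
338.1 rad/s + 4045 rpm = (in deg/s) 338.1 rad/s is already in rad/s. 1 rpm = 0.10471976 rad/s, so 4045 rpm = 4045 * 0.10471976 = 423.59141 rad/s. Sum: 338.1 + 423.59141 = 761.69141 rad/s. 1 deg/s = 0.017453293 rad/s, so 761.69141 rad/s = 761.69141 / 0.017453293 = 43641.703 deg/s ≈ 4.364e+04 deg/s (4 s.f.). Final answer: 4.364e+04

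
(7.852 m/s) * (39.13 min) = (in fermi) 1.843e+19. Check: 7.852 m/s is already in m/s. 1 min = 60 s, so 39.13 min = 39.13 * 60 = 2347.8 s. Combine: 7.852 m/s * 2347.8 s = 18434.926 m. 1 fermi = 1e-15 m, so 18434.926 m = 18434.926 / 1e-15 = 1.8434926e+19 fermi ≈ 1.843e+19 fermi (4 s.f.).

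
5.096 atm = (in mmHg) 1 atm = 101325 Pa, so 5.096 atm = 5.096 * 101325 = 516352.2 Pa. 1 mmHg = 133.32237 Pa, so 516352.2 Pa = 516352.2 / 133.32237 = 3872.96 mmHg ≈ 3873 mmHg (4 s.f.). Final answer: 3873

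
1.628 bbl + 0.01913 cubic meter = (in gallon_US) 73.43. Check: 1 bbl = 0.15898729 m^3, so 1.628 bbl = 1.628 * 0.15898729 = 0.25883132 m^3. 0.01913 cubic meter = 0.01913 m^3. Sum: 0.25883132 + 0.01913 = 0.27796132 m^3. 1 gallon_US = 0.0037854118 m^3, so 0.27796132 m^3 = 0.27796132 / 0.0037854118 = 73.429611 gallon_US ≈ 73.43 gallon_US (4 s.f.).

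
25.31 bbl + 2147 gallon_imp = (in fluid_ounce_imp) 4.851e+05. Check: 1 bbl = 0.15898729 m^3, so 25.31 bbl = 25.31 * 0.15898729 = 4.0239684 m^3. 1 gallon_imp = 0.00454609 m^3, so 2147 gallon_imp = 2147 * 0.00454609 = 9.7604552 m^3. Sum: 4.0239684 + 9.7604552 = 13.784424 m^3. 1 fluid_ounce_imp = 2.8413063e-05 m^3, so 13.784424 m^3 = 13.784424 / 2.8413063e-05 = 485143.89 fluid_ounce_imp ≈ 4.851e+05 fluid_ounce_imp (4 s.f.).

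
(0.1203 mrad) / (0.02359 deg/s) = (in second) 1 mrad = 0.001 rad, so 0.1203 mrad = 0.1203 * 0.001 = 0.0001203 rad. 1 deg/s = 0.017453293 rad/s, so 0.02359 deg/s = 0.02359 * 0.017453293 = 0.00041172317 rad/s. Combine: 0.0001203 rad / 0.00041172317 rad/s = 0.29218662 s. 0.29218662 s = 0.29218662 second ≈ 0.2922 second (4 s.f.). Final answer: 0.2922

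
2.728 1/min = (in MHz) 1 1/min = 0.016666667 Hz, so 2.728 1/min = 2.728 * 0.016666667 = 0.045466667 Hz. 1 MHz = 1000000 Hz, so 0.045466667 Hz = 0.045466667 / 1000000 = 4.5466667e-08 MHz ≈ 4.547e-08 MHz (4 s.f.). Final answer: 4.547e-08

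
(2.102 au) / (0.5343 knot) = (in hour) 1 au = 1.4959787e+11 m, so 2.102 au = 2.102 * 1.4959787e+11 = 3.1445472e+11 m. 1 knot = 0.51444444 m/s, so 0.5343 knot = 0.5343 * 0.51444444 = 0.27486767 m/s. Combine: 3.1445472e+11 m / 0.27486767 m/s = 1.1440222e+12 s. 1 hour = 3600 s, so 1.1440222e+12 s = 1.1440222e+12 / 3600 = 3.1778396e+08 hour ≈ 3.178e+08 hour (4 s.f.). Final answer: 3.178e+08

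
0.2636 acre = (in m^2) 1 acre = 4046.8564 m^2, so 0.2636 acre = 0.2636 * 4046.8564 = 1066.7514 m^2. Result: 1066.7514 m^2 ≈ 1067 m^2 (4 s.f.). Final answer: 1067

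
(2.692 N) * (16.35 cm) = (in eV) 2.747e+18. Check: 2.692 N is already in N. 1 cm = 0.01 m, so 16.35 cm = 16.35 * 0.01 = 0.1635 m. Combine: 2.692 N * 0.1635 m = 0.440142 J. 1 eV = 1.6021766e-19 J, so 0.440142 J = 0.440142 / 1.6021766e-19 = 2.7471503e+18 eV ≈ 2.747e+18 eV (4 s.f.).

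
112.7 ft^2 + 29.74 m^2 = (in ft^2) 1 ft^2 = 0.09290304 m^2, so 112.7 ft^2 = 112.7 * 0.09290304 = 10.470173 m^2. 29.74 m^2 is already in m^2. Sum: 10.470173 + 29.74 = 40.210173 m^2. 1 ft^2 = 0.09290304 m^2, so 40.210173 m^2 = 40.210173 / 0.09290304 = 432.8187 ft^2 ≈ 432.8 ft^2 (4 s.f.). Final answer: 432.8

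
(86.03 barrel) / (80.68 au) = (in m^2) 1.133e-12. Check: 1 barrel = 0.15898729 m^3, so 86.03 barrel = 86.03 * 0.15898729 = 13.677677 m^3. 1 au = 1.4959787e+11 m, so 80.68 au = 80.68 * 1.4959787e+11 = 1.2069556e+13 m. Combine: 13.677677 m^3 / 1.2069556e+13 m = 1.1332378e-12 m^2. Result: 1.1332378e-12 m^2 ≈ 1.133e-12 m^2 (4 s.f.).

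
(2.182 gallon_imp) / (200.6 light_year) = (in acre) 1.292e-24. Check: 1 gallon_imp = 0.00454609 m^3, so 2.182 gallon_imp = 2.182 * 0.00454609 = 0.0099195684 m^3. 1 light_year = 9.4607305e+15 m, so 200.6 light_year = 200.6 * 9.4607305e+15 = 1.8978225e+18 m. Combine: 0.0099195684 m^3 / 1.8978225e+18 m = 5.2268156e-21 m^2. 1 acre = 4046.8564 m^2, so 5.2268156e-21 m^2 = 5.2268156e-21 / 4046.8564 = 1.2915743e-24 acre ≈ 1.292e-24 acre (4 s.f.).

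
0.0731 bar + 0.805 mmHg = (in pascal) 1 bar = 100000 Pa, so 0.0731 bar = 0.0731 * 100000 = 7310 Pa. 1 mmHg = 133.32237 Pa, so 0.805 mmHg = 0.805 * 133.32237 = 107.32451 Pa. Sum: 7310 + 107.32451 = 7417.3245 Pa. 7417.3245 Pa = 7417.3245 pascal ≈ 7417 pascal (4 s.f.). Final answer: 7417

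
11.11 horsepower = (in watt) 8285. Check: 1 horsepower = 745.69987 W, so 11.11 horsepower = 11.11 * 745.69987 = 8284.7256 W. 8284.7256 W = 8284.7256 watt ≈ 8285 watt (4 s.f.).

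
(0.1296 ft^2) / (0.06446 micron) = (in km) 1 ft^2 = 0.09290304 m^2, so 0.1296 ft^2 = 0.1296 * 0.09290304 = 0.012040234 m^2. 1 micron = 1e-06 m, so 0.06446 micron = 0.06446 * 1e-06 = 6.446e-08 m. Combine: 0.012040234 m^2 / 6.446e-08 m = 186786.13 m. 1 km = 1000 m, so 186786.13 m = 186786.13 / 1000 = 186.78613 km ≈ 186.8 km (4 s.f.). Final answer: 186.8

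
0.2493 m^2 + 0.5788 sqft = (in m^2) 0.3031. Check: 0.2493 m^2 is already in m^2. 1 sqft = 0.09290304 m^2, so 0.5788 sqft = 0.5788 * 0.09290304 = 0.05377228 m^2. Sum: 0.2493 + 0.05377228 = 0.30307228 m^2. Result: 0.30307228 m^2 ≈ 0.3031 m^2 (4 s.f.).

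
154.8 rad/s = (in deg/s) 8869. Check: 1 deg/s = 0.017453293 rad/s, so 154.8 rad/s = 154.8 / 0.017453293 = 8869.3867 deg/s ≈ 8869 deg/s (4 s.f.).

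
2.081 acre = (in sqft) 9.065e+04. Check: 1 acre = 4046.8564 m^2, so 2.081 acre = 2.081 * 4046.8564 = 8421.5082 m^2. 1 sqft = 0.09290304 m^2, so 8421.5082 m^2 = 8421.5082 / 0.09290304 = 90648.36 sqft ≈ 9.065e+04 sqft (4 s.f.).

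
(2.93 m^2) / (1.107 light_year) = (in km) 2.93 m^2 is already in m^2. 1 light_year = 9.4607305e+15 m, so 1.107 light_year = 1.107 * 9.4607305e+15 = 1.0473029e+16 m. Combine: 2.93 m^2 / 1.0473029e+16 m = 2.7976626e-16 m. 1 km = 1000 m, so 2.7976626e-16 m = 2.7976626e-16 / 1000 = 2.7976626e-19 km ≈ 2.798e-19 km (4 s.f.). Final answer: 2.798e-19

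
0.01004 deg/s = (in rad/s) 0.0001752. Check: 1 deg/s = 0.017453293 rad/s, so 0.01004 deg/s = 0.01004 * 0.017453293 = 0.00017523106 rad/s. Result: 0.00017523106 rad/s ≈ 0.0001752 rad/s (4 s.f.).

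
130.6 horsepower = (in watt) 9.739e+04. Check: 1 horsepower = 745.69987 W, so 130.6 horsepower = 130.6 * 745.69987 = 97388.403 W. 97388.403 W = 97388.403 watt ≈ 9.739e+04 watt (4 s.f.).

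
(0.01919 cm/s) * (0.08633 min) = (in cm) 1 cm/s = 0.01 m/s, so 0.01919 cm/s = 0.01919 * 0.01 = 0.0001919 m/s. 1 min = 60 s, so 0.08633 min = 0.08633 * 60 = 5.1798 s. Combine: 0.0001919 m/s * 5.1798 s = 0.00099400362 m. 1 cm = 0.01 m, so 0.00099400362 m = 0.00099400362 / 0.01 = 0.099400362 cm ≈ 0.0994 cm (4 s.f.). Final answer: 0.0994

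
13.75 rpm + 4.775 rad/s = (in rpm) 1 rpm = 0.10471976 rad/s, so 13.75 rpm = 13.75 * 0.10471976 = 1.4398966 rad/s. 4.775 rad/s is already in rad/s. Sum: 1.4398966 + 4.775 = 6.2148966 rad/s. 1 rpm = 0.10471976 rad/s, so 6.2148966 rad/s = 6.2148966 / 0.10471976 = 59.347891 rpm ≈ 59.35 rpm (4 s.f.). Final answer: 59.35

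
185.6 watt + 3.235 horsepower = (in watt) 185.6 watt = 185.6 W. 1 horsepower = 745.69987 W, so 3.235 horsepower = 3.235 * 745.69987 = 2412.3391 W. Sum: 185.6 + 2412.3391 = 2597.9391 W. 2597.9391 W = 2597.9391 watt ≈ 2598 watt (4 s.f.). Final answer: 2598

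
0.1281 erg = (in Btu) 1.214e-11. Check: 1 erg = 1e-07 J, so 0.1281 erg = 0.1281 * 1e-07 = 1.281e-08 J. 1 Btu = 1055.0559 J, so 1.281e-08 J = 1.281e-08 / 1055.0559 = 1.2141537e-11 Btu ≈ 1.214e-11 Btu (4 s.f.).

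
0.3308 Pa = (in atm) 1 atm = 101325 Pa, so 0.3308 Pa = 0.3308 / 101325 = 3.2647422e-06 atm ≈ 3.265e-06 atm (4 s.f.). Final answer: 3.265e-06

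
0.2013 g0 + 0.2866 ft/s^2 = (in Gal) 1 g0 = 9.80665 m/s^2, so 0.2013 g0 = 0.2013 * 9.80665 = 1.9740786 m/s^2. 1 ft/s^2 = 0.3048 m/s^2, so 0.2866 ft/s^2 = 0.2866 * 0.3048 = 0.08735568 m/s^2. Sum: 1.9740786 + 0.08735568 = 2.0614343 m/s^2. 1 Gal = 0.01 m/s^2, so 2.0614343 m/s^2 = 2.0614343 / 0.01 = 206.14343 Gal ≈ 206.1 Gal (4 s.f.). Final answer: 206.1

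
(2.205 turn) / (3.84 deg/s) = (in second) 1 turn = 6.2831853 rad, so 2.205 turn = 2.205 * 6.2831853 = 13.854424 rad. 1 deg/s = 0.017453293 rad/s, so 3.84 deg/s = 3.84 * 0.017453293 = 0.067020643 rad/s. Combine: 13.854424 rad / 0.067020643 rad/s = 206.71875 s. 206.71875 s = 206.71875 second ≈ 206.7 second (4 s.f.). Final answer: 206.7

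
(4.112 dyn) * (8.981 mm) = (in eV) 1 dyn = 1e-05 N, so 4.112 dyn = 4.112 * 1e-05 = 4.112e-05 N. 1 mm = 0.001 m, so 8.981 mm = 8.981 * 0.001 = 0.008981 m. Combine: 4.112e-05 N * 0.008981 m = 3.6929872e-07 J. 1 eV = 1.6021766e-19 J, so 3.6929872e-07 J = 3.6929872e-07 / 1.6021766e-19 = 2.3049813e+12 eV ≈ 2.305e+12 eV (4 s.f.). Final answer: 2.305e+12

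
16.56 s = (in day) 0.0001917. Check: 1 day = 86400 s, so 16.56 s = 16.56 / 86400 = 0.00019166667 day ≈ 0.0001917 day (4 s.f.).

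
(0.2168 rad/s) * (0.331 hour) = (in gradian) 1.645e+04. Check: 0.2168 rad/s is already in rad/s. 1 hour = 3600 s, so 0.331 hour = 0.331 * 3600 = 1191.6 s. Combine: 0.2168 rad/s * 1191.6 s = 258.33888 rad. 1 gradian = 0.015707963 rad, so 258.33888 rad = 258.33888 / 0.015707963 = 16446.364 gradian ≈ 1.645e+04 gradian (4 s.f.).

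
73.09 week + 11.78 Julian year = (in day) 1 week = 604800 s, so 73.09 week = 73.09 * 604800 = 44204832 s. 1 Julian year = 31557600 s, so 11.78 Julian year = 11.78 * 31557600 = 3.7174853e+08 s. Sum: 44204832 + 3.7174853e+08 = 4.1595336e+08 s. 1 day = 86400 s, so 4.1595336e+08 s = 4.1595336e+08 / 86400 = 4814.275 day ≈ 4814 day (4 s.f.). Final answer: 4814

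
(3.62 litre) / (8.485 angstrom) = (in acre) 1 litre = 0.001 m^3, so 3.62 litre = 3.62 * 0.001 = 0.00362 m^3. 1 angstrom = 1e-10 m, so 8.485 angstrom = 8.485 * 1e-10 = 8.485e-10 m. Combine: 0.00362 m^3 / 8.485e-10 m = 4266352.4 m^2. 1 acre = 4046.8564 m^2, so 4266352.4 m^2 = 4266352.4 / 4046.8564 = 1054.2386 acre ≈ 1054 acre (4 s.f.). Final answer: 1054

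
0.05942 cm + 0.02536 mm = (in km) 6.196e-07. Check: 1 cm = 0.01 m, so 0.05942 cm = 0.05942 * 0.01 = 0.0005942 m. 1 mm = 0.001 m, so 0.02536 mm = 0.02536 * 0.001 = 2.536e-05 m. Sum: 0.0005942 + 2.536e-05 = 0.00061956 m. 1 km = 1000 m, so 0.00061956 m = 0.00061956 / 1000 = 6.1956e-07 km ≈ 6.196e-07 km (4 s.f.).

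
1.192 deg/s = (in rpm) 0.1987. Check: 1 deg/s = 0.017453293 rad/s, so 1.192 deg/s = 1.192 * 0.017453293 = 0.020804325 rad/s. 1 rpm = 0.10471976 rad/s, so 0.020804325 rad/s = 0.020804325 / 0.10471976 = 0.19866667 rpm ≈ 0.1987 rpm (4 s.f.).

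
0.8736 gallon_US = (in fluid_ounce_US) 111.8. Check: 1 gallon_US = 0.0037854118 m^3, so 0.8736 gallon_US = 0.8736 * 0.0037854118 = 0.0033069357 m^3. 1 fluid_ounce_US = 2.957353e-05 m^3, so 0.0033069357 m^3 = 0.0033069357 / 2.957353e-05 = 111.8208 fluid_ounce_US ≈ 111.8 fluid_ounce_US (4 s.f.).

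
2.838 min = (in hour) 0.0473. Check: 1 min = 60 s, so 2.838 min = 2.838 * 60 = 170.28 s. 1 hour = 3600 s, so 170.28 s = 170.28 / 3600 = 0.0473 hour.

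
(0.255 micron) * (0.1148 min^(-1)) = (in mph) 1.091e-09. Check: 1 micron = 1e-06 m, so 0.255 micron = 0.255 * 1e-06 = 2.55e-07 m. 1 min^(-1) = 0.016666667 Hz, so 0.1148 min^(-1) = 0.1148 * 0.016666667 = 0.0019133333 Hz. Combine: 2.55e-07 m * 0.0019133333 Hz = 4.879e-10 m/s. 1 mph = 0.44704 m/s, so 4.879e-10 m/s = 4.879e-10 / 0.44704 = 1.0914012e-09 mph ≈ 1.091e-09 mph (4 s.f.).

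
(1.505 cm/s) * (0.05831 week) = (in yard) 580.4. Check: 1 cm/s = 0.01 m/s, so 1.505 cm/s = 1.505 * 0.01 = 0.01505 m/s. 1 week = 604800 s, so 0.05831 week = 0.05831 * 604800 = 35265.888 s. Combine: 0.01505 m/s * 35265.888 s = 530.75161 m. 1 yard = 0.9144 m, so 530.75161 m = 530.75161 / 0.9144 = 580.43702 yard ≈ 580.4 yard (4 s.f.).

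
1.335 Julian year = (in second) 1 Julian year = 31557600 s, so 1.335 Julian year = 1.335 * 31557600 = 42129396 s. 42129396 s = 42129396 second ≈ 4.213e+07 second (4 s.f.). Final answer: 4.213e+07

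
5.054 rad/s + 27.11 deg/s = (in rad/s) 5.054 rad/s is already in rad/s. 1 deg/s = 0.017453293 rad/s, so 27.11 deg/s = 27.11 * 0.017453293 = 0.47315876 rad/s. Sum: 5.054 + 0.47315876 = 5.5271588 rad/s. Result: 5.5271588 rad/s ≈ 5.527 rad/s (4 s.f.). Final answer: 5.527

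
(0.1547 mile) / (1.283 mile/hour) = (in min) 7.235. Check: 1 mile = 1609.344 m, so 0.1547 mile = 0.1547 * 1609.344 = 248.96552 m. 1 mile/hour = 0.44704 m/s, so 1.283 mile/hour = 1.283 * 0.44704 = 0.57355232 m/s. Combine: 248.96552 m / 0.57355232 m/s = 434.07638 s. 1 min = 60 s, so 434.07638 s = 434.07638 / 60 = 7.2346064 min ≈ 7.235 min (4 s.f.).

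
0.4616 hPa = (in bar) 0.0004616. Check: 1 hPa = 100 Pa, so 0.4616 hPa = 0.4616 * 100 = 46.16 Pa. 1 bar = 100000 Pa, so 46.16 Pa = 46.16 / 100000 = 0.0004616 bar.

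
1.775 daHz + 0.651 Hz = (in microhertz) 1.84e+07. Check: 1 daHz = 10 Hz, so 1.775 daHz = 1.775 * 10 = 17.75 Hz. 0.651 Hz is already in Hz. Sum: 17.75 + 0.651 = 18.401 Hz. 1 microhertz = 1e-06 Hz, so 18.401 Hz = 18.401 / 1e-06 = 18401000 microhertz ≈ 1.84e+07 microhertz (4 s.f.).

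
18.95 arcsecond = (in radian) 9.187e-05. Check: 1 arcsecond = 4.8481368e-06 rad, so 18.95 arcsecond = 18.95 * 4.8481368e-06 = 9.1872193e-05 rad. 9.1872193e-05 rad = 9.1872193e-05 radian ≈ 9.187e-05 radian (4 s.f.).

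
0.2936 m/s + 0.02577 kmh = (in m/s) 0.2936 m/s is already in m/s. 1 kmh = 0.27777778 m/s, so 0.02577 kmh = 0.02577 * 0.27777778 = 0.0071583333 m/s. Sum: 0.2936 + 0.0071583333 = 0.30075833 m/s. Result: 0.30075833 m/s ≈ 0.3008 m/s (4 s.f.). Final answer: 0.3008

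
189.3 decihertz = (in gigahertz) 1 decihertz = 0.1 Hz, so 189.3 decihertz = 189.3 * 0.1 = 18.93 Hz. 1 gigahertz = 1e+09 Hz, so 18.93 Hz = 18.93 / 1e+09 = 1.893e-08 gigahertz. Final answer: 1.893e-08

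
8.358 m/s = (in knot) 1 knot = 0.51444444 m/s, so 8.358 m/s = 8.358 / 0.51444444 = 16.246652 knot ≈ 16.25 knot (4 s.f.). Final answer: 16.25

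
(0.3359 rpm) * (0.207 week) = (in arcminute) 1.514e+07. Check: 1 rpm = 0.10471976 rad/s, so 0.3359 rpm = 0.3359 * 0.10471976 = 0.035175366 rad/s. 1 week = 604800 s, so 0.207 week = 0.207 * 604800 = 125193.6 s. Combine: 0.035175366 rad/s * 125193.6 s = 4403.7307 rad. 1 arcminute = 0.00029088821 rad, so 4403.7307 rad = 4403.7307 / 0.00029088821 = 15138911 arcminute ≈ 1.514e+07 arcminute (4 s.f.).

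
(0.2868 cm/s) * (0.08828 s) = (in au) 1 cm/s = 0.01 m/s, so 0.2868 cm/s = 0.2868 * 0.01 = 0.002868 m/s. 0.08828 s is already in s. Combine: 0.002868 m/s * 0.08828 s = 0.00025318704 m. 1 au = 1.4959787e+11 m, so 0.00025318704 m = 0.00025318704 / 1.4959787e+11 = 1.6924508e-15 au ≈ 1.692e-15 au (4 s.f.). Final answer: 1.692e-15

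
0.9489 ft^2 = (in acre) 2.178e-05. Check: 1 ft^2 = 0.09290304 m^2, so 0.9489 ft^2 = 0.9489 * 0.09290304 = 0.088155695 m^2. 1 acre = 4046.8564 m^2, so 0.088155695 m^2 = 0.088155695 / 4046.8564 = 2.1783747e-05 acre ≈ 2.178e-05 acre (4 s.f.).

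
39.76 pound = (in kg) 18.03. Check: 1 pound = 0.45359237 kg, so 39.76 pound = 39.76 * 0.45359237 = 18.034833 kg. Result: 18.034833 kg ≈ 18.03 kg (4 s.f.).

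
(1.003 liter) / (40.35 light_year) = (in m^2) 2.627e-21. Check: 1 liter = 0.001 m^3, so 1.003 liter = 1.003 * 0.001 = 0.001003 m^3. 1 light_year = 9.4607305e+15 m, so 40.35 light_year = 40.35 * 9.4607305e+15 = 3.8174047e+17 m. Combine: 0.001003 m^3 / 3.8174047e+17 m = 2.6274395e-21 m^2. Result: 2.6274395e-21 m^2 ≈ 2.627e-21 m^2 (4 s.f.).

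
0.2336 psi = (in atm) 1 psi = 6894.7573 Pa, so 0.2336 psi = 0.2336 * 6894.7573 = 1610.6153 Pa. 1 atm = 101325 Pa, so 1610.6153 Pa = 1610.6153 / 101325 = 0.015895537 atm ≈ 0.0159 atm (4 s.f.). Final answer: 0.0159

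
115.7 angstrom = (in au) 7.734e-20. Check: 1 angstrom = 1e-10 m, so 115.7 angstrom = 115.7 * 1e-10 = 1.157e-08 m. 1 au = 1.4959787e+11 m, so 1.157e-08 m = 1.157e-08 / 1.4959787e+11 = 7.7340673e-20 au ≈ 7.734e-20 au (4 s.f.).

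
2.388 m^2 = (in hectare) 1 hectare = 10000 m^2, so 2.388 m^2 = 2.388 / 10000 = 0.0002388 hectare. Final answer: 0.0002388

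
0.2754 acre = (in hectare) 0.1115. Check: 1 acre = 4046.8564 m^2, so 0.2754 acre = 0.2754 * 4046.8564 = 1114.5043 m^2. 1 hectare = 10000 m^2, so 1114.5043 m^2 = 1114.5043 / 10000 = 0.11145043 hectare ≈ 0.1115 hectare (4 s.f.).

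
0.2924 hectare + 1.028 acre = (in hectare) 1 hectare = 10000 m^2, so 0.2924 hectare = 0.2924 * 10000 = 2924 m^2. 1 acre = 4046.8564 m^2, so 1.028 acre = 1.028 * 4046.8564 = 4160.1684 m^2. Sum: 2924 + 4160.1684 = 7084.1684 m^2. 1 hectare = 10000 m^2, so 7084.1684 m^2 = 7084.1684 / 10000 = 0.70841684 hectare ≈ 0.7084 hectare (4 s.f.). Final answer: 0.7084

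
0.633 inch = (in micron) 1 inch = 0.0254 m, so 0.633 inch = 0.633 * 0.0254 = 0.0160782 m. 1 micron = 1e-06 m, so 0.0160782 m = 0.0160782 / 1e-06 = 16078.2 micron ≈ 1.608e+04 micron (4 s.f.). Final answer: 1.608e+04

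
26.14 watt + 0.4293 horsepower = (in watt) 26.14 watt = 26.14 W. 1 horsepower = 745.69987 W, so 0.4293 horsepower = 0.4293 * 745.69987 = 320.12895 W. Sum: 26.14 + 320.12895 = 346.26895 W. 346.26895 W = 346.26895 watt ≈ 346.3 watt (4 s.f.). Final answer: 346.3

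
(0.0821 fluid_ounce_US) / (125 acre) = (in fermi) 1 fluid_ounce_US = 2.957353e-05 m^3, so 0.0821 fluid_ounce_US = 0.0821 * 2.957353e-05 = 2.4279868e-06 m^3. 1 acre = 4046.8564 m^2, so 125 acre = 125 * 4046.8564 = 505857.05 m^2. Combine: 2.4279868e-06 m^3 / 505857.05 m^2 = 4.7997488e-12 m. 1 fermi = 1e-15 m, so 4.7997488e-12 m = 4.7997488e-12 / 1e-15 = 4799.7488 fermi ≈ 4800 fermi (4 s.f.). Final answer: 4800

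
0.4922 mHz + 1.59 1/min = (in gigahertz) 2.699e-11. Check: 1 mHz = 0.001 Hz, so 0.4922 mHz = 0.4922 * 0.001 = 0.0004922 Hz. 1 1/min = 0.016666667 Hz, so 1.59 1/min = 1.59 * 0.016666667 = 0.0265 Hz. Sum: 0.0004922 + 0.0265 = 0.0269922 Hz. 1 gigahertz = 1e+09 Hz, so 0.0269922 Hz = 0.0269922 / 1e+09 = 2.69922e-11 gigahertz ≈ 2.699e-11 gigahertz (4 s.f.).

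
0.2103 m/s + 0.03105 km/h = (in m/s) 0.2189. Check: 0.2103 m/s is already in m/s. 1 km/h = 0.27777778 m/s, so 0.03105 km/h = 0.03105 * 0.27777778 = 0.008625 m/s. Sum: 0.2103 + 0.008625 = 0.218925 m/s. Result: 0.218925 m/s ≈ 0.2189 m/s (4 s.f.).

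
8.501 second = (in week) 8.501 second = 8.501 s. 1 week = 604800 s, so 8.501 s = 8.501 / 604800 = 1.4055886e-05 week ≈ 1.406e-05 week (4 s.f.). Final answer: 1.406e-05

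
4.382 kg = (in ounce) 1 ounce = 0.028349523 kg, so 4.382 kg = 4.382 / 0.028349523 = 154.5705 ounce ≈ 154.6 ounce (4 s.f.). Final answer: 154.6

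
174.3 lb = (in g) 7.906e+04. Check: 1 lb = 0.45359237 kg, so 174.3 lb = 174.3 * 0.45359237 = 79.06115 kg. 1 g = 0.001 kg, so 79.06115 kg = 79.06115 / 0.001 = 79061.15 g ≈ 7.906e+04 g (4 s.f.).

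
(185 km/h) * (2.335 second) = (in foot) 1 km/h = 0.27777778 m/s, so 185 km/h = 185 * 0.27777778 = 51.388889 m/s. 2.335 second = 2.335 s. Combine: 51.388889 m/s * 2.335 s = 119.99306 m. 1 foot = 0.3048 m, so 119.99306 m = 119.99306 / 0.3048 = 393.678 foot ≈ 393.7 foot (4 s.f.). Final answer: 393.7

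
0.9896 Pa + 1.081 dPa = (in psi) 0.9896 Pa is already in Pa. 1 dPa = 0.1 Pa, so 1.081 dPa = 1.081 * 0.1 = 0.1081 Pa. Sum: 0.9896 + 0.1081 = 1.0977 Pa. 1 psi = 6894.7573 Pa, so 1.0977 Pa = 1.0977 / 6894.7573 = 0.00015920792 psi ≈ 0.0001592 psi (4 s.f.). Final answer: 0.0001592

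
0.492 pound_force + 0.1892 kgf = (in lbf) 0.9091. Check: 1 pound_force = 4.4482216 N, so 0.492 pound_force = 0.492 * 4.4482216 = 2.188525 N. 1 kgf = 9.80665 N, so 0.1892 kgf = 0.1892 * 9.80665 = 1.8554182 N. Sum: 2.188525 + 1.8554182 = 4.0439432 N. 1 lbf = 4.4482216 N, so 4.0439432 N = 4.0439432 / 4.4482216 = 0.9091146 lbf ≈ 0.9091 lbf (4 s.f.).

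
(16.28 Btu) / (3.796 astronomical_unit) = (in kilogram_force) 3.084e-09. Check: 1 Btu = 1055.0559 J, so 16.28 Btu = 16.28 * 1055.0559 = 17176.309 J. 1 astronomical_unit = 1.4959787e+11 m, so 3.796 astronomical_unit = 3.796 * 1.4959787e+11 = 5.6787352e+11 m. Combine: 17176.309 J / 5.6787352e+11 m = 3.0246716e-08 N. 1 kilogram_force = 9.80665 N, so 3.0246716e-08 N = 3.0246716e-08 / 9.80665 = 3.0843067e-09 kilogram_force ≈ 3.084e-09 kilogram_force (4 s.f.).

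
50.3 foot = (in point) 4.346e+04. Check: 1 foot = 0.3048 m, so 50.3 foot = 50.3 * 0.3048 = 15.33144 m. 1 point = 0.00035277778 m, so 15.33144 m = 15.33144 / 0.00035277778 = 43459.2 point ≈ 4.346e+04 point (4 s.f.).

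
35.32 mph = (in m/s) 1 mph = 0.44704 m/s, so 35.32 mph = 35.32 * 0.44704 = 15.789453 m/s. Result: 15.789453 m/s ≈ 15.79 m/s (4 s.f.). Final answer: 15.79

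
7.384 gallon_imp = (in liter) 33.57. Check: 1 gallon_imp = 0.00454609 m^3, so 7.384 gallon_imp = 7.384 * 0.00454609 = 0.033568329 m^3. 1 liter = 0.001 m^3, so 0.033568329 m^3 = 0.033568329 / 0.001 = 33.568329 liter ≈ 33.57 liter (4 s.f.).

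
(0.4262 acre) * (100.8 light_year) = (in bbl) 1 acre = 4046.8564 m^2, so 0.4262 acre = 0.4262 * 4046.8564 = 1724.7702 m^2. 1 light_year = 9.4607305e+15 m, so 100.8 light_year = 100.8 * 9.4607305e+15 = 9.5364163e+17 m. Combine: 1724.7702 m^2 * 9.5364163e+17 m = 1.6448127e+21 m^3. 1 bbl = 0.15898729 m^3, so 1.6448127e+21 m^3 = 1.6448127e+21 / 0.15898729 = 1.034556e+22 bbl ≈ 1.035e+22 bbl (4 s.f.). Final answer: 1.035e+22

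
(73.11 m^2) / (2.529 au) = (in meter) 1.932e-10. Check: 73.11 m^2 is already in m^2. 1 au = 1.4959787e+11 m, so 2.529 au = 2.529 * 1.4959787e+11 = 3.7833302e+11 m. Combine: 73.11 m^2 / 3.7833302e+11 m = 1.9324245e-10 m. 1.9324245e-10 m = 1.9324245e-10 meter ≈ 1.932e-10 meter (4 s.f.).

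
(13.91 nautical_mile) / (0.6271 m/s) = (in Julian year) 1 nautical_mile = 1852 m, so 13.91 nautical_mile = 13.91 * 1852 = 25761.32 m. 0.6271 m/s is already in m/s. Combine: 25761.32 m / 0.6271 m/s = 41080.083 s. 1 Julian year = 31557600 s, so 41080.083 s = 41080.083 / 31557600 = 0.0013017493 Julian year ≈ 0.001302 Julian year (4 s.f.). Final answer: 0.001302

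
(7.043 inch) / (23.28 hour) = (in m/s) 1 inch = 0.0254 m, so 7.043 inch = 7.043 * 0.0254 = 0.1788922 m. 1 hour = 3600 s, so 23.28 hour = 23.28 * 3600 = 83808 s. Combine: 0.1788922 m / 83808 s = 2.134548e-06 m/s. Result: 2.134548e-06 m/s ≈ 2.135e-06 m/s (4 s.f.). Final answer: 2.135e-06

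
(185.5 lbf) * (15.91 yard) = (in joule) 1.2e+04. Check: 1 lbf = 4.4482216 N, so 185.5 lbf = 185.5 * 4.4482216 = 825.14511 N. 1 yard = 0.9144 m, so 15.91 yard = 15.91 * 0.9144 = 14.548104 m. Combine: 825.14511 N * 14.548104 m = 12004.297 J. 12004.297 J = 12004.297 joule ≈ 1.2e+04 joule (4 s.f.).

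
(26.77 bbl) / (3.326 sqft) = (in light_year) 1 bbl = 0.15898729 m^3, so 26.77 bbl = 26.77 * 0.15898729 = 4.2560899 m^3. 1 sqft = 0.09290304 m^2, so 3.326 sqft = 3.326 * 0.09290304 = 0.30899551 m^2. Combine: 4.2560899 m^3 / 0.30899551 m^2 = 13.773954 m. 1 light_year = 9.4607305e+15 m, so 13.773954 m = 13.773954 / 9.4607305e+15 = 1.4559081e-15 light_year ≈ 1.456e-15 light_year (4 s.f.). Final answer: 1.456e-15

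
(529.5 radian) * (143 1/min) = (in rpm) 1.205e+04. Check: 529.5 radian = 529.5 rad. 1 1/min = 0.016666667 Hz, so 143 1/min = 143 * 0.016666667 = 2.3833333 Hz. Combine: 529.5 rad * 2.3833333 Hz = 1261.975 rad/s. 1 rpm = 0.10471976 rad/s, so 1261.975 rad/s = 1261.975 / 0.10471976 = 12050.974 rpm ≈ 1.205e+04 rpm (4 s.f.).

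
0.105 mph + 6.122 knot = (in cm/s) 319.6. Check: 1 mph = 0.44704 m/s, so 0.105 mph = 0.105 * 0.44704 = 0.0469392 m/s. 1 knot = 0.51444444 m/s, so 6.122 knot = 6.122 * 0.51444444 = 3.1494289 m/s. Sum: 0.0469392 + 3.1494289 = 3.1963681 m/s. 1 cm/s = 0.01 m/s, so 3.1963681 m/s = 3.1963681 / 0.01 = 319.63681 cm/s ≈ 319.6 cm/s (4 s.f.).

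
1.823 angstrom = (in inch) 1 angstrom = 1e-10 m, so 1.823 angstrom = 1.823 * 1e-10 = 1.823e-10 m. 1 inch = 0.0254 m, so 1.823e-10 m = 1.823e-10 / 0.0254 = 7.1771654e-09 inch ≈ 7.177e-09 inch (4 s.f.). Final answer: 7.177e-09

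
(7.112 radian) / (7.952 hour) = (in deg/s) 0.01423. Check: 7.112 radian = 7.112 rad. 1 hour = 3600 s, so 7.952 hour = 7.952 * 3600 = 28627.2 s. Combine: 7.112 rad / 28627.2 s = 0.00024843505 rad/s. 1 deg/s = 0.017453293 rad/s, so 0.00024843505 rad/s = 0.00024843505 / 0.017453293 = 0.01423428 deg/s ≈ 0.01423 deg/s (4 s.f.).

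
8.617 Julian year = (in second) 1 Julian year = 31557600 s, so 8.617 Julian year = 8.617 * 31557600 = 2.7193184e+08 s. 2.7193184e+08 s = 2.7193184e+08 second ≈ 2.719e+08 second (4 s.f.). Final answer: 2.719e+08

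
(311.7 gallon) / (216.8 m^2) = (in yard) 1 gallon = 0.0037854118 m^3, so 311.7 gallon = 311.7 * 0.0037854118 = 1.1799129 m^3. 216.8 m^2 is already in m^2. Combine: 1.1799129 m^3 / 216.8 m^2 = 0.0054424025 m. 1 yard = 0.9144 m, so 0.0054424025 m = 0.0054424025 / 0.9144 = 0.0059518837 yard ≈ 0.005952 yard (4 s.f.). Final answer: 0.005952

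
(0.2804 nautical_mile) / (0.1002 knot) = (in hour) 1 nautical_mile = 1852 m, so 0.2804 nautical_mile = 0.2804 * 1852 = 519.3008 m. 1 knot = 0.51444444 m/s, so 0.1002 knot = 0.1002 * 0.51444444 = 0.051547333 m/s. Combine: 519.3008 m / 0.051547333 m/s = 10074.251 s. 1 hour = 3600 s, so 10074.251 s = 10074.251 / 3600 = 2.7984032 hour ≈ 2.798 hour (4 s.f.). Final answer: 2.798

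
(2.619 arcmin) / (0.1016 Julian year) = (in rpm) 1 arcmin = 0.00029088821 rad, so 2.619 arcmin = 2.619 * 0.00029088821 = 0.00076183622 rad. 1 Julian year = 31557600 s, so 0.1016 Julian year = 0.1016 * 31557600 = 3206252.2 s. Combine: 0.00076183622 rad / 3206252.2 s = 2.3760958e-10 rad/s. 1 rpm = 0.10471976 rad/s, so 2.3760958e-10 rad/s = 2.3760958e-10 / 0.10471976 = 2.2690043e-09 rpm ≈ 2.269e-09 rpm (4 s.f.). Final answer: 2.269e-09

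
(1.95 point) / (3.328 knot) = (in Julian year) 1 point = 0.00035277778 m, so 1.95 point = 1.95 * 0.00035277778 = 0.00068791667 m. 1 knot = 0.51444444 m/s, so 3.328 knot = 3.328 * 0.51444444 = 1.7120711 m/s. Combine: 0.00068791667 m / 1.7120711 m/s = 0.00040180379 s. 1 Julian year = 31557600 s, so 0.00040180379 s = 0.00040180379 / 31557600 = 1.2732394e-11 Julian year ≈ 1.273e-11 Julian year (4 s.f.). Final answer: 1.273e-11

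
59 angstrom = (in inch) 1 angstrom = 1e-10 m, so 59 angstrom = 59 * 1e-10 = 5.9e-09 m. 1 inch = 0.0254 m, so 5.9e-09 m = 5.9e-09 / 0.0254 = 2.3228346e-07 inch ≈ 2.323e-07 inch (4 s.f.). Final answer: 2.323e-07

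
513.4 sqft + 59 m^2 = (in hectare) 0.01067. Check: 1 sqft = 0.09290304 m^2, so 513.4 sqft = 513.4 * 0.09290304 = 47.696421 m^2. 59 m^2 is already in m^2. Sum: 47.696421 + 59 = 106.69642 m^2. 1 hectare = 10000 m^2, so 106.69642 m^2 = 106.69642 / 10000 = 0.010669642 hectare ≈ 0.01067 hectare (4 s.f.).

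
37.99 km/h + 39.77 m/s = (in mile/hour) 1 km/h = 0.27777778 m/s, so 37.99 km/h = 37.99 * 0.27777778 = 10.552778 m/s. 39.77 m/s is already in m/s. Sum: 10.552778 + 39.77 = 50.322778 m/s. 1 mile/hour = 0.44704 m/s, so 50.322778 m/s = 50.322778 / 0.44704 = 112.56885 mile/hour ≈ 112.6 mile/hour (4 s.f.). Final answer: 112.6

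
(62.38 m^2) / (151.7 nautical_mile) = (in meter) 62.38 m^2 is already in m^2. 1 nautical_mile = 1852 m, so 151.7 nautical_mile = 151.7 * 1852 = 280948.4 m. Combine: 62.38 m^2 / 280948.4 m = 0.00022203365 m. 0.00022203365 m = 0.00022203365 meter ≈ 0.000222 meter (4 s.f.). Final answer: 0.000222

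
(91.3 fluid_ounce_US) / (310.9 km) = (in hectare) 8.685e-13. Check: 1 fluid_ounce_US = 2.957353e-05 m^3, so 91.3 fluid_ounce_US = 91.3 * 2.957353e-05 = 0.0027000632 m^3. 1 km = 1000 m, so 310.9 km = 310.9 * 1000 = 310900 m. Combine: 0.0027000632 m^3 / 310900 m = 8.6846679e-09 m^2. 1 hectare = 10000 m^2, so 8.6846679e-09 m^2 = 8.6846679e-09 / 10000 = 8.6846679e-13 hectare ≈ 8.685e-13 hectare (4 s.f.).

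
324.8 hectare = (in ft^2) 3.496e+07. Check: 1 hectare = 10000 m^2, so 324.8 hectare = 324.8 * 10000 = 3248000 m^2. 1 ft^2 = 0.09290304 m^2, so 3248000 m^2 = 3248000 / 0.09290304 = 34961181 ft^2 ≈ 3.496e+07 ft^2 (4 s.f.).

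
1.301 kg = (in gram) 1 gram = 0.001 kg, so 1.301 kg = 1.301 / 0.001 = 1301 gram. Final answer: 1301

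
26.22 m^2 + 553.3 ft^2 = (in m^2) 26.22 m^2 is already in m^2. 1 ft^2 = 0.09290304 m^2, so 553.3 ft^2 = 553.3 * 0.09290304 = 51.403252 m^2. Sum: 26.22 + 51.403252 = 77.623252 m^2. Result: 77.623252 m^2 ≈ 77.62 m^2 (4 s.f.). Final answer: 77.62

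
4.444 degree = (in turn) 1 degree = 0.017453293 rad, so 4.444 degree = 4.444 * 0.017453293 = 0.077562432 rad. 1 turn = 6.2831853 rad, so 0.077562432 rad = 0.077562432 / 6.2831853 = 0.012344444 turn ≈ 0.01234 turn (4 s.f.). Final answer: 0.01234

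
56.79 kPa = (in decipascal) 1 kPa = 1000 Pa, so 56.79 kPa = 56.79 * 1000 = 56790 Pa. 1 decipascal = 0.1 Pa, so 56790 Pa = 56790 / 0.1 = 567900 decipascal ≈ 5.679e+05 decipascal (4 s.f.). Final answer: 5.679e+05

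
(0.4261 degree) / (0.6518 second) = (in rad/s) 0.01141. Check: 1 degree = 0.017453293 rad, so 0.4261 degree = 0.4261 * 0.017453293 = 0.0074368479 rad. 0.6518 second = 0.6518 s. Combine: 0.0074368479 rad / 0.6518 s = 0.011409708 rad/s. Result: 0.011409708 rad/s ≈ 0.01141 rad/s (4 s.f.).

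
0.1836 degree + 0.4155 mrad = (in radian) 1 degree = 0.017453293 rad, so 0.1836 degree = 0.1836 * 0.017453293 = 0.0032044245 rad. 1 mrad = 0.001 rad, so 0.4155 mrad = 0.4155 * 0.001 = 0.0004155 rad. Sum: 0.0032044245 + 0.0004155 = 0.0036199245 rad. 0.0036199245 rad = 0.0036199245 radian ≈ 0.00362 radian (4 s.f.). Final answer: 0.00362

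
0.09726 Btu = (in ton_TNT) 1 Btu = 1055.0559 J, so 0.09726 Btu = 0.09726 * 1055.0559 = 102.61473 J. 1 ton_TNT = 4.184e+09 J, so 102.61473 J = 102.61473 / 4.184e+09 = 2.452551e-08 ton_TNT ≈ 2.453e-08 ton_TNT (4 s.f.). Final answer: 2.453e-08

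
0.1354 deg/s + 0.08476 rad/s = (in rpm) 1 deg/s = 0.017453293 rad/s, so 0.1354 deg/s = 0.1354 * 0.017453293 = 0.0023631758 rad/s. 0.08476 rad/s is already in rad/s. Sum: 0.0023631758 + 0.08476 = 0.087123176 rad/s. 1 rpm = 0.10471976 rad/s, so 0.087123176 rad/s = 0.087123176 / 0.10471976 = 0.83196505 rpm ≈ 0.832 rpm (4 s.f.). Final answer: 0.832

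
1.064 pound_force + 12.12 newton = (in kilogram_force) 1 pound_force = 4.4482216 N, so 1.064 pound_force = 1.064 * 4.4482216 = 4.7329078 N. 12.12 newton = 12.12 N. Sum: 4.7329078 + 12.12 = 16.852908 N. 1 kilogram_force = 9.80665 N, so 16.852908 N = 16.852908 / 9.80665 = 1.7185183 kilogram_force ≈ 1.719 kilogram_force (4 s.f.). Final answer: 1.719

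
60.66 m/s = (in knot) 1 knot = 0.51444444 m/s, so 60.66 m/s = 60.66 / 0.51444444 = 117.91361 knot ≈ 117.9 knot (4 s.f.). Final answer: 117.9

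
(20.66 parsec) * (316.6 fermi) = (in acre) 49.87. Check: 1 parsec = 3.0856776e+16 m, so 20.66 parsec = 20.66 * 3.0856776e+16 = 6.3750099e+17 m. 1 fermi = 1e-15 m, so 316.6 fermi = 316.6 * 1e-15 = 3.166e-13 m. Combine: 6.3750099e+17 m * 3.166e-13 m = 201832.81 m^2. 1 acre = 4046.8564 m^2, so 201832.81 m^2 = 201832.81 / 4046.8564 = 49.873974 acre ≈ 49.87 acre (4 s.f.).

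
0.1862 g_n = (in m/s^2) 1 g_n = 9.80665 m/s^2, so 0.1862 g_n = 0.1862 * 9.80665 = 1.8259982 m/s^2. Result: 1.8259982 m/s^2 ≈ 1.826 m/s^2 (4 s.f.). Final answer: 1.826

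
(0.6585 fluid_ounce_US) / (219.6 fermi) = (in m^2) 8.868e+07. Check: 1 fluid_ounce_US = 2.957353e-05 m^3, so 0.6585 fluid_ounce_US = 0.6585 * 2.957353e-05 = 1.9474169e-05 m^3. 1 fermi = 1e-15 m, so 219.6 fermi = 219.6 * 1e-15 = 2.196e-13 m. Combine: 1.9474169e-05 m^3 / 2.196e-13 m = 88680188 m^2. Result: 88680188 m^2 ≈ 8.868e+07 m^2 (4 s.f.).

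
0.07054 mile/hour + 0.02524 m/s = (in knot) 1 mile/hour = 0.44704 m/s, so 0.07054 mile/hour = 0.07054 * 0.44704 = 0.031534202 m/s. 0.02524 m/s is already in m/s. Sum: 0.031534202 + 0.02524 = 0.056774202 m/s. 1 knot = 0.51444444 m/s, so 0.056774202 m/s = 0.056774202 / 0.51444444 = 0.11036022 knot ≈ 0.1104 knot (4 s.f.). Final answer: 0.1104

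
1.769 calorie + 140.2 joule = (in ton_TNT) 1 calorie = 4.184 J, so 1.769 calorie = 1.769 * 4.184 = 7.401496 J. 140.2 joule = 140.2 J. Sum: 7.401496 + 140.2 = 147.6015 J. 1 ton_TNT = 4.184e+09 J, so 147.6015 J = 147.6015 / 4.184e+09 = 3.5277604e-08 ton_TNT ≈ 3.528e-08 ton_TNT (4 s.f.). Final answer: 3.528e-08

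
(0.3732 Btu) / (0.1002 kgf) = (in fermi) 4.007e+17. Check: 1 Btu = 1055.0559 J, so 0.3732 Btu = 0.3732 * 1055.0559 = 393.74684 J. 1 kgf = 9.80665 N, so 0.1002 kgf = 0.1002 * 9.80665 = 0.98262633 N. Combine: 393.74684 J / 0.98262633 N = 400.70862 m. 1 fermi = 1e-15 m, so 400.70862 m = 400.70862 / 1e-15 = 4.0070862e+17 fermi ≈ 4.007e+17 fermi (4 s.f.).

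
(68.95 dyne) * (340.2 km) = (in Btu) 0.2223. Check: 1 dyne = 1e-05 N, so 68.95 dyne = 68.95 * 1e-05 = 0.0006895 N. 1 km = 1000 m, so 340.2 km = 340.2 * 1000 = 340200 m. Combine: 0.0006895 N * 340200 m = 234.5679 J. 1 Btu = 1055.0559 J, so 234.5679 J = 234.5679 / 1055.0559 = 0.22232747 Btu ≈ 0.2223 Btu (4 s.f.).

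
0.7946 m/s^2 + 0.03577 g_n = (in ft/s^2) 3.758. Check: 0.7946 m/s^2 is already in m/s^2. 1 g_n = 9.80665 m/s^2, so 0.03577 g_n = 0.03577 * 9.80665 = 0.35078387 m/s^2. Sum: 0.7946 + 0.35078387 = 1.1453839 m/s^2. 1 ft/s^2 = 0.3048 m/s^2, so 1.1453839 m/s^2 = 1.1453839 / 0.3048 = 3.7578211 ft/s^2 ≈ 3.758 ft/s^2 (4 s.f.).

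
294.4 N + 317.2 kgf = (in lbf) 765.5. Check: 294.4 N is already in N. 1 kgf = 9.80665 N, so 317.2 kgf = 317.2 * 9.80665 = 3110.6694 N. Sum: 294.4 + 3110.6694 = 3405.0694 N. 1 lbf = 4.4482216 N, so 3405.0694 N = 3405.0694 / 4.4482216 = 765.49005 lbf ≈ 765.5 lbf (4 s.f.).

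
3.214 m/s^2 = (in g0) 1 g0 = 9.80665 m/s^2, so 3.214 m/s^2 = 3.214 / 9.80665 = 0.32773679 g0 ≈ 0.3277 g0 (4 s.f.). Final answer: 0.3277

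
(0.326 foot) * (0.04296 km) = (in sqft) 1 foot = 0.3048 m, so 0.326 foot = 0.326 * 0.3048 = 0.0993648 m. 1 km = 1000 m, so 0.04296 km = 0.04296 * 1000 = 42.96 m. Combine: 0.0993648 m * 42.96 m = 4.2687118 m^2. 1 sqft = 0.09290304 m^2, so 4.2687118 m^2 = 4.2687118 / 0.09290304 = 45.948031 sqft ≈ 45.95 sqft (4 s.f.). Final answer: 45.95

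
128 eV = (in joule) 1 eV = 1.6021766e-19 J, so 128 eV = 128 * 1.6021766e-19 = 2.0507861e-17 J. 2.0507861e-17 J = 2.0507861e-17 joule ≈ 2.051e-17 joule (4 s.f.). Final answer: 2.051e-17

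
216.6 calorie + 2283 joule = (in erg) 3.189e+10. Check: 1 calorie = 4.184 J, so 216.6 calorie = 216.6 * 4.184 = 906.2544 J. 2283 joule = 2283 J. Sum: 906.2544 + 2283 = 3189.2544 J. 1 erg = 1e-07 J, so 3189.2544 J = 3189.2544 / 1e-07 = 3.1892544e+10 erg ≈ 3.189e+10 erg (4 s.f.).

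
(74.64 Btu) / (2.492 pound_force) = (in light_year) 1 Btu = 1055.0559 J, so 74.64 Btu = 74.64 * 1055.0559 = 78749.369 J. 1 pound_force = 4.4482216 N, so 2.492 pound_force = 2.492 * 4.4482216 = 11.084968 N. Combine: 78749.369 J / 11.084968 N = 7104.1583 m. 1 light_year = 9.4607305e+15 m, so 7104.1583 m = 7104.1583 / 9.4607305e+15 = 7.5091012e-13 light_year ≈ 7.509e-13 light_year (4 s.f.). Final answer: 7.509e-13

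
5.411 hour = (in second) 1.948e+04. Check: 1 hour = 3600 s, so 5.411 hour = 5.411 * 3600 = 19479.6 s. 19479.6 s = 19479.6 second ≈ 1.948e+04 second (4 s.f.).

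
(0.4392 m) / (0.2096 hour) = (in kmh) 0.4392 m is already in m. 1 hour = 3600 s, so 0.2096 hour = 0.2096 * 3600 = 754.56 s. Combine: 0.4392 m / 754.56 s = 0.00058206107 m/s. 1 kmh = 0.27777778 m/s, so 0.00058206107 m/s = 0.00058206107 / 0.27777778 = 0.0020954198 kmh ≈ 0.002095 kmh (4 s.f.). Final answer: 0.002095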